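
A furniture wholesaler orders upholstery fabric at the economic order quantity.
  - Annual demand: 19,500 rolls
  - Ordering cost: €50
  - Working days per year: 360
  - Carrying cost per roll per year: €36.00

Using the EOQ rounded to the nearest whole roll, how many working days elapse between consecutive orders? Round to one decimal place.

Q* = √(2·D·S / H) = √(2·19,500·50 / 36) = √54,166.7 ≈ 232.74 → Q = 233 rolls
T = Q/D × 360 days = 233/19,500 × 360 = 4.302 days

4.3 days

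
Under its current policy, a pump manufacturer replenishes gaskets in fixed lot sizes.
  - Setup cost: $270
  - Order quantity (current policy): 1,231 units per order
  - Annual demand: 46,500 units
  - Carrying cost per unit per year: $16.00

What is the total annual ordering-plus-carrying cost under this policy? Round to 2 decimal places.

$20,047.03

Ordering: D/Q × S = 46,500/1,231 × $270 = $10,199.03
Holding:  Q/2 × H = 1,231/2 × $16 = $9,848.00
Total = $10,199.03 + $9,848.00 = $20,047.03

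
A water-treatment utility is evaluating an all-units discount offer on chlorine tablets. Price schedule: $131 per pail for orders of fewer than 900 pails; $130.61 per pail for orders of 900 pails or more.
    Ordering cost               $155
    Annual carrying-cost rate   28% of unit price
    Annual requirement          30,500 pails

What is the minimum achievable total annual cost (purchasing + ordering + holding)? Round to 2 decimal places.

H₁ = 28%×$131 = $36.6800;  H₂ = 28%×$130.61 = $36.5708
EOQ₁ = √(2×30,500×155/36.6800) = 507.71  (< 900, feasible at tier 1)
EOQ₂ = √(2×30,500×155/36.5708) = 508.47  (< 900 → use Q = 900 at tier-2 price)
TC(tier 1 (EOQ₁), Q≈507.7) = $4,014,122.82
TC(tier 2, Q≈900.0) = $4,005,314.64
Minimum at tier 2: $4,005,314.64

$4,005,314.64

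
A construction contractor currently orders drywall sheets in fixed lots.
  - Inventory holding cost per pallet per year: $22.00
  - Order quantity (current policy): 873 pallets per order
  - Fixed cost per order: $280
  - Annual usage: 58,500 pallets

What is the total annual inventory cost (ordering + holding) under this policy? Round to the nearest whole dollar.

$28,366

Orders/yr = 58,500/873 = 67.010; ordering cost = 67.010 × $280 = $18,762.89
Average inventory = 873/2 = 436.5; holding cost = 436.5 × $22 = $9,603.00
Total = $18,762.89 + $9,603.00 = $28,365.89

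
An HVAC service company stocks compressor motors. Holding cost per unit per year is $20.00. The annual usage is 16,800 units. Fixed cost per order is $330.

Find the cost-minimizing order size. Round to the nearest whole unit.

745 units

EOQ = √(2DS/H) = √(2 × 16,800 × 330 / 20)
    = √(554,400.00) ≈ 744.58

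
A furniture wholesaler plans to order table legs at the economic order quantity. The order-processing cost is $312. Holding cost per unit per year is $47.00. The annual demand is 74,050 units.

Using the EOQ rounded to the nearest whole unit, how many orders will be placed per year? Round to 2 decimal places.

Q* = √(2·D·S / H) = √(2·74,050·312 / 47) = √983,131.9 ≈ 991.53 → Q = 992
Orders per year = D/Q = 74,050 / 992 = 74.647

74.65 orders per year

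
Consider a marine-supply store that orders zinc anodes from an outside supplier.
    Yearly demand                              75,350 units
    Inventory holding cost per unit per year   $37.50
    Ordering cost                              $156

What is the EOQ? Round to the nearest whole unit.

792 units

EOQ = √(2DS/H) = √(2 × 75,350 × 156 / 37.5)
    = √(626,912.00) ≈ 791.78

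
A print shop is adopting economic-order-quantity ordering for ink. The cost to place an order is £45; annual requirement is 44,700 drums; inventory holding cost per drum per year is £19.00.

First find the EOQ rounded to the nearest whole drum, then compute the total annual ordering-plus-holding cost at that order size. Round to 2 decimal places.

2DS/H = 2·44,700·45/19 = 211,736.84
EOQ = √211,736.84 ≈ 460.15 → Q = 460 drums
Orders/yr = 44,700/460 = 97.174; ordering cost = 97.174 × £45 = £4,372.83
Average inventory = 460/2 = 230; holding cost = 230 × £19 = £4,370.00
Total = £4,372.83 + £4,370.00 = £8,742.83

£8,742.83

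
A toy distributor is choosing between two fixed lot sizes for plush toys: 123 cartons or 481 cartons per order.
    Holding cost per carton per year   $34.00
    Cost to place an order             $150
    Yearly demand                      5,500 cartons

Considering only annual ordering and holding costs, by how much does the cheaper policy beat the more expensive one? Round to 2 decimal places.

$1,093.86

For each Q, cost = (D/Q)·S + (Q/2)·H.
TC(123) = (5,500/123)×150 + (123/2)×34 = $8,798.32
TC(481) = (5,500/481)×150 + (481/2)×34 = $9,892.18
Cheaper: Q = 123.  Difference = $1,093.86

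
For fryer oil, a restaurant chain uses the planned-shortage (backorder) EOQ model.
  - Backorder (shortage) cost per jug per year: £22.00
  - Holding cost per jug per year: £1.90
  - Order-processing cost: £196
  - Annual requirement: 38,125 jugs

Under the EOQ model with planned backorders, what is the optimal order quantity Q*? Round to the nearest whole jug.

2,923 jugs

Q* = √(2DS/H) · √((H + b)/b)
   = √(2 × 38,125 × 196 / 1.9) · √((1.9 + 22) / 22)
   = 2,804.601 × 1.0423 ≈ 2,923.20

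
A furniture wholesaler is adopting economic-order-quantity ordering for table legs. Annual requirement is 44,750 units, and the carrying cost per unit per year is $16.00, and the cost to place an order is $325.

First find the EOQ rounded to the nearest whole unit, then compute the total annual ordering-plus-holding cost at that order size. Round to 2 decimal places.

$21,573.13

Optimal lot size Q* = (2 × 44,750 × $325 / $16)^½ ≈ 1,348.32 → Q = 1,348 units
Orders/yr = 44,750/1,348 = 33.197; ordering cost = 33.197 × $325 = $10,789.13
Average inventory = 1,348/2 = 674; holding cost = 674 × $16 = $10,784.00
Total = $10,789.13 + $10,784.00 = $21,573.13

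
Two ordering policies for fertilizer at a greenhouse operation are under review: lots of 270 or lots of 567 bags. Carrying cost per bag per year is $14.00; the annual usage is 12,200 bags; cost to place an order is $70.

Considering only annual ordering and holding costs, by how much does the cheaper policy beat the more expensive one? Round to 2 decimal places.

$422.21

Annual cost at Q: ordering D·S/Q plus holding Q·H/2.
TC(270) = (12,200/270)×70 + (270/2)×14 = $5,052.96
TC(567) = (12,200/567)×70 + (567/2)×14 = $5,475.17
Lots of 270 are cheaper by $422.21.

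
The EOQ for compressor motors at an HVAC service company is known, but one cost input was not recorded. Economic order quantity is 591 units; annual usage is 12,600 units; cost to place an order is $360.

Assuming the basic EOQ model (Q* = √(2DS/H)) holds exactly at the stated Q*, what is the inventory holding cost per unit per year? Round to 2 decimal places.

EOQ relation: Q² = 2DS/H, so rearrange for the unknown.
H = 2DS / Q² = 2 × 12,600 × 360 / 591² = 25.9734

$25.97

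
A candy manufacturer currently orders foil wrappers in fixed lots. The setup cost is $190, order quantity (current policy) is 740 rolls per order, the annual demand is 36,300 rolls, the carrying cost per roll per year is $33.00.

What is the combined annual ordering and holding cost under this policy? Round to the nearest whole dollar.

Orders/yr = 36,300/740 = 49.054; ordering cost = 49.054 × $190 = $9,320.27
Average inventory = 740/2 = 370; holding cost = 370 × $33 = $12,210.00
Total = $9,320.27 + $12,210.00 = $21,530.27

$21,530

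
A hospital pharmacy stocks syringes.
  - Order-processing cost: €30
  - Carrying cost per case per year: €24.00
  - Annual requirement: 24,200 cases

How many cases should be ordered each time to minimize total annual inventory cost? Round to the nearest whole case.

2DS/H = 2·24,200·30/24 = 60,500.00
EOQ = √60,500.00 ≈ 245.97

246 cases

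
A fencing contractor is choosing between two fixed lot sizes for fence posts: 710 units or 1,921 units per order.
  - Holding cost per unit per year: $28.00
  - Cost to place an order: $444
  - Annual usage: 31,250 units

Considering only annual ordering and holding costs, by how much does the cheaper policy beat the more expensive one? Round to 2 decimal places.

For each Q, cost = (D/Q)·S + (Q/2)·H.
TC(710) = (31,250/710)×444 + (710/2)×28 = $29,482.25
TC(1,921) = (31,250/1,921)×444 + (1,921/2)×28 = $34,116.80
Lots of 710 are cheaper by $4,634.55.

$4,634.55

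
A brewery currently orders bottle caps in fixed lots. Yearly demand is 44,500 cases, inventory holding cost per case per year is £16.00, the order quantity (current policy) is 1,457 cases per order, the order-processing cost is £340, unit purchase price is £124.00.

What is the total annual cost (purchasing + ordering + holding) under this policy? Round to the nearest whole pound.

Annual ordering cost = (D/Q)·S = (44,500/1,457) × 340 = £10,384.35
Annual holding cost  = (Q/2)·H = (1,457/2) × 16 = £11,656.00
Purchase cost = D·C = 44,500 × 124 = £5,518,000.00
Total = £10,384.35 + £11,656.00 + £5,518,000.00 = £5,540,040.35

£5,540,040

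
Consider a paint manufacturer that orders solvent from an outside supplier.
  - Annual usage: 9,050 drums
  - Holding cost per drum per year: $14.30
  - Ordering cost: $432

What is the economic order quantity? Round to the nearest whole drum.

EOQ = √(2DS/H) = √(2 × 9,050 × 432 / 14.3)
    = √(546,797.20) ≈ 739.46

739 drums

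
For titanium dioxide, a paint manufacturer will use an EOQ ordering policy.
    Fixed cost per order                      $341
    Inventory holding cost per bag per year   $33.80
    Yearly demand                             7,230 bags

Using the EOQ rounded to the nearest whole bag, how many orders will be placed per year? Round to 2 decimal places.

18.93 orders per year

2DS/H = 2·7,230·341/33.8 = 145,883.43
EOQ = √145,883.43 ≈ 381.95 → Q = 382
Orders per year = D/Q = 7,230 / 382 = 18.927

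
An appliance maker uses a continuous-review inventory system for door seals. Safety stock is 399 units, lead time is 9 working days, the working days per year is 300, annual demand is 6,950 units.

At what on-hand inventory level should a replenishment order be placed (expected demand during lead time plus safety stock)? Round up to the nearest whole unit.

608 units

Daily demand d = 6,950 / 300 = 23.167 units/day
Demand during lead time = 23.167 × 9 = 208.50
Reorder point = 208.50 + 399 = 607.50 → round up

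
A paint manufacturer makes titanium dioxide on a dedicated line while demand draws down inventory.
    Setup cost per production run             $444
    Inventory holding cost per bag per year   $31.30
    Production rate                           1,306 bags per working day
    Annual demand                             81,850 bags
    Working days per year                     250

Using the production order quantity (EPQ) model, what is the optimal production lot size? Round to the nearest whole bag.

1,760 bags

Daily demand d = 81,850/250 = 327.400; p = 1306; 1 − d/p = 0.74931
EPQ = √(2DS / (H(1 − d/p)))
    = √(2 × 81,850 × 444 / (31.3 × 0.74931)) ≈ 1,760.41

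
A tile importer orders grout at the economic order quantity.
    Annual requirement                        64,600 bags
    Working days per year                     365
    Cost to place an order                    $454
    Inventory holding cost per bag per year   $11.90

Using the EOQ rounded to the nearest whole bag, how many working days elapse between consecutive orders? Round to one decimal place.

12.5 days

2DS/H = 2·64,600·454/11.9 = 4,929,142.86
EOQ = √4,929,142.86 ≈ 2,220.17 → Q = 2,220 bags
T = Q/D × 365 days = 2,220/64,600 × 365 = 12.543 days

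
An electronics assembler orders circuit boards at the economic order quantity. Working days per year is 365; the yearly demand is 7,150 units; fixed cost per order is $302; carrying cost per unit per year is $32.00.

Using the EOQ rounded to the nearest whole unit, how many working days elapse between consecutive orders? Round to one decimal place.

18.7 days

Q* = √(2·D·S / H) = √(2·7,150·302 / 32) = √134,956.2 ≈ 367.36 → Q = 367 units
Days between orders = 365 / (D/Q) = 365 / 19.482 ≈ 18.735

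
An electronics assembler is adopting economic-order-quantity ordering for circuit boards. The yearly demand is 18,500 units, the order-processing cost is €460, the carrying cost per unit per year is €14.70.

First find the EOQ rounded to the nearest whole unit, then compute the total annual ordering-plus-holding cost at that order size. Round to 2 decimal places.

Q* = √(2·D·S / H) = √(2·18,500·460 / 14.7) = √1,157,823.1 ≈ 1,076.02 → Q = 1,076 units
Ordering: D/Q × S = 18,500/1,076 × €460 = €7,908.92
Holding:  Q/2 × H = 1,076/2 × €14.7 = €7,908.60
Total = €7,908.92 + €7,908.60 = €15,817.52

€15,817.52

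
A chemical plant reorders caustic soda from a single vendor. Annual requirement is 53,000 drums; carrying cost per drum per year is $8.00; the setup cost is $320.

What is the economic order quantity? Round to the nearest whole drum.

2,059 drums

EOQ = √(2DS/H) = √(2 × 53,000 × 320 / 8)
    = √(4,240,000.00) ≈ 2,059.13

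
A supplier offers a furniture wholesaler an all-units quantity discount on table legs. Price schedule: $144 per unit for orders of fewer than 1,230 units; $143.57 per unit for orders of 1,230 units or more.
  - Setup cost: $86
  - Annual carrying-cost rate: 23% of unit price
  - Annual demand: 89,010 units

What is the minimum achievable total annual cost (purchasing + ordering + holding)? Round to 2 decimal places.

$12,805,697.14

H₁ = 23%×$144 = $33.1200;  H₂ = 23%×$143.57 = $33.0211
EOQ₁ = √(2×89,010×86/33.1200) = 679.89  (< 1,230, feasible at tier 1)
EOQ₂ = √(2×89,010×86/33.0211) = 680.91  (< 1,230 → use Q = 1,230 at tier-2 price)
TC(tier 1 (EOQ₁), Q≈679.9) = $12,839,957.95
TC(tier 2, Q≈1,230.0) = $12,805,697.14
Minimum at tier 2: $12,805,697.14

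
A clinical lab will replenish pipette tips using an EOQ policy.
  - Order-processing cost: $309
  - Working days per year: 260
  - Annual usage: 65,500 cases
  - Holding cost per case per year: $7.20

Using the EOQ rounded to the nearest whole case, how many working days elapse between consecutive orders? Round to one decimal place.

9.4 days

Optimal lot size Q* = (2 × 65,500 × $309 / $7.2)^½ ≈ 2,371.09 → Q = 2,371 cases
Cycle time = (working days × Q)/D = (260 × 2,371) / 65,500 = 9.412 days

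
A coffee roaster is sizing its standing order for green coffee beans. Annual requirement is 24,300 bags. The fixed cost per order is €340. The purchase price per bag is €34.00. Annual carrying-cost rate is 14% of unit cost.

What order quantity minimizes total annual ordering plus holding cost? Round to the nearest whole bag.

Carrying cost H = €34 × 14% = €4.7600/bag/yr
2DS/H = 2·24,300·340/4.76 = 3,471,428.57
EOQ = √3,471,428.57 ≈ 1,863.18

1,863 bags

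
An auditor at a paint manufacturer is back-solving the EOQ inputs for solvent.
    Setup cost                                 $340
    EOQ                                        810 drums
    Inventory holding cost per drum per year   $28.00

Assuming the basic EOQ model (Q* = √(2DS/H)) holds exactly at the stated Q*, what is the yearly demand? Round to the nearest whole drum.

27,016 drums per year

Since Q* = (2DS/H)^½, squaring gives Q*²·H = 2DS.
D = Q²H / (2S) = 810² × 28 / (2 × 340) = 27,015.88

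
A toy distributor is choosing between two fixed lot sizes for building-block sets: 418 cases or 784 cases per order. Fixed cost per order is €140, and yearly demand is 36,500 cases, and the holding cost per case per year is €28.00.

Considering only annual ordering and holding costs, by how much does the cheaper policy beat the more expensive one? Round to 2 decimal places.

For each Q, cost = (D/Q)·S + (Q/2)·H.
TC(418) = (36,500/418)×140 + (418/2)×28 = €18,076.88
TC(784) = (36,500/784)×140 + (784/2)×28 = €17,493.86
Cheaper: Q = 784.  Difference = €583.02

€583.02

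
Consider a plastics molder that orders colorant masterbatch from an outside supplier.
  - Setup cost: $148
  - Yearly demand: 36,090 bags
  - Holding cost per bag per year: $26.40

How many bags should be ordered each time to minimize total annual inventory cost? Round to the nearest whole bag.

Optimal lot size Q* = (2 × 36,090 × $148 / $26.4)^½ ≈ 636.12

636 bags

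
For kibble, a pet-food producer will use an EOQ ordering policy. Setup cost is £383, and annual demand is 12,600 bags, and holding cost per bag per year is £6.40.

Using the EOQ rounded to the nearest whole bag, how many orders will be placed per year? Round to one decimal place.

10.3 orders per year

Optimal lot size Q* = (2 × 12,600 × £383 / £6.4)^½ ≈ 1,228.03 → Q = 1,228
N = D/Q = 12,600/1,228 ≈ 10.261 orders/yr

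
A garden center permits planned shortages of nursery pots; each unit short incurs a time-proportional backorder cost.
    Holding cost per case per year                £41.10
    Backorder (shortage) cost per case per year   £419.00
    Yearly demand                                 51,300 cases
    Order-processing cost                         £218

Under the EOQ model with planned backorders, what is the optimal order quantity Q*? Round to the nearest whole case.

773 cases

Basic EOQ = √(2·51,300·218/41.1) = 737.702
Backorder adjustment √((H+b)/b) = √((41.1+419)/419) = 1.0479
Q* = 737.702 × 1.0479 ≈ 773.04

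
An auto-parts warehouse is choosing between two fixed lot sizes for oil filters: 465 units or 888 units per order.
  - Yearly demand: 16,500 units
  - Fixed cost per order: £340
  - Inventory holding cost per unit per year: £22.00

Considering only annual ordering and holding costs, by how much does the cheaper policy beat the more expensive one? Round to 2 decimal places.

TC(Q) = (D/Q)S + (Q/2)H
TC(465) = (16,500/465)×340 + (465/2)×22 = £17,179.52
TC(888) = (16,500/888)×340 + (888/2)×22 = £16,085.57
Lots of 888 are cheaper by £1,093.95.

£1,093.95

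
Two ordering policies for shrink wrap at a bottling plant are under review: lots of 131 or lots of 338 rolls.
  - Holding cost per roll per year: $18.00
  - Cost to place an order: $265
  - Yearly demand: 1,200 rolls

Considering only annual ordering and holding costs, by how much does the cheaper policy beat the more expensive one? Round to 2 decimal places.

For each Q, cost = (D/Q)·S + (Q/2)·H.
TC(131) = (1,200/131)×265 + (131/2)×18 = $3,606.48
TC(338) = (1,200/338)×265 + (338/2)×18 = $3,982.83
Lots of 131 are cheaper by $376.35.

$376.35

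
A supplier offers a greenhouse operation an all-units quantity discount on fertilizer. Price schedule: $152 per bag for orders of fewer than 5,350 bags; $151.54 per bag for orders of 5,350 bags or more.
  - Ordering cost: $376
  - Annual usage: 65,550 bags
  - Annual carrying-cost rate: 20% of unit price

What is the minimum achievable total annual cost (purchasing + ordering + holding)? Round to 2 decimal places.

H₁ = 20%×$152 = $30.4000;  H₂ = 20%×$151.54 = $30.3080
EOQ₁ = √(2×65,550×376/30.4000) = 1,273.38  (< 5,350, feasible at tier 1)
EOQ₂ = √(2×65,550×376/30.3080) = 1,275.31  (< 5,350 → use Q = 5,350 at tier-2 price)
TC(tier 1 (EOQ₁), Q≈1,273.4) = $10,002,310.79
TC(tier 2, Q≈5,350.0) = $10,019,127.78
Minimum at tier 1 (EOQ₁): $10,002,310.79

$10,002,310.79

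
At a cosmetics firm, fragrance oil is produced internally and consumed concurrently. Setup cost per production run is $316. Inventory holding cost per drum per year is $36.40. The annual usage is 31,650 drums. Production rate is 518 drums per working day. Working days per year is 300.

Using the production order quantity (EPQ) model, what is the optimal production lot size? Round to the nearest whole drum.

Daily demand d = 31,650/300 = 105.500; p = 518; 1 − d/p = 0.79633
EPQ = √(2DS / (H(1 − d/p)))
    = √(2 × 31,650 × 316 / (36.4 × 0.79633)) ≈ 830.71

831 drums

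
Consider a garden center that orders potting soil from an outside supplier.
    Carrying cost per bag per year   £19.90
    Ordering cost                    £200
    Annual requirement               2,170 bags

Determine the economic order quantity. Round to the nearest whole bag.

209 bags

Optimal lot size Q* = (2 × 2,170 × £200 / £19.9)^½ ≈ 208.85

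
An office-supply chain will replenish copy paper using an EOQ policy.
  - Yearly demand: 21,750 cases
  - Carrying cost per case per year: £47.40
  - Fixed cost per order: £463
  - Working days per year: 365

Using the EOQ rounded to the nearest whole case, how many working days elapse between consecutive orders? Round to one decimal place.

10.9 days

EOQ = √(2DS/H) = √(2 × 21,750 × 463 / 47.4)
    = √(424,905.06) ≈ 651.85 → Q = 652 cases
Cycle time = (working days × Q)/D = (365 × 652) / 21,750 = 10.942 days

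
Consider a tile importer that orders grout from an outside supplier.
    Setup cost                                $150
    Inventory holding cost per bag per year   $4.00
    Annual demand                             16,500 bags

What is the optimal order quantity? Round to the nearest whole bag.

Optimal lot size Q* = (2 × 16,500 × $150 / $4)^½ ≈ 1,112.43

1,112 bags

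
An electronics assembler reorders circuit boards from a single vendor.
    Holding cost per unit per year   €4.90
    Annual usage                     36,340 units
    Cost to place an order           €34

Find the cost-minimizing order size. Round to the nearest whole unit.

2DS/H = 2·36,340·34/4.9 = 504,310.20
EOQ = √504,310.20 ≈ 710.15

710 units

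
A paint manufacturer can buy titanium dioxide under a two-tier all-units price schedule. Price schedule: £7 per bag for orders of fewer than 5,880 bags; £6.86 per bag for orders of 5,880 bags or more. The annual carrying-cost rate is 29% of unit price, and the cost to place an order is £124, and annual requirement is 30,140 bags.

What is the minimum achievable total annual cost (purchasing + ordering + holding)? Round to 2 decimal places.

H₁ = 29%×£7 = £2.0300;  H₂ = 29%×£6.86 = £1.9894
EOQ₁ = √(2×30,140×124/2.0300) = 1,918.89  (< 5,880, feasible at tier 1)
EOQ₂ = √(2×30,140×124/1.9894) = 1,938.37  (< 5,880 → use Q = 5,880 at tier-2 price)
TC(tier 1 (EOQ₁), Q≈1,918.9) = £214,875.34
TC(tier 2, Q≈5,880.0) = £213,244.84
Minimum at tier 2: £213,244.84

£213,244.84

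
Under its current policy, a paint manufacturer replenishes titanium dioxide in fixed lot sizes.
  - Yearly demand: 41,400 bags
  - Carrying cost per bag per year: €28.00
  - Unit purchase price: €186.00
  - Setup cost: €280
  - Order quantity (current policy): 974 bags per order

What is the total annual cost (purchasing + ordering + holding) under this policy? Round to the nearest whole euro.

Ordering: D/Q × S = 41,400/974 × €280 = €11,901.44
Holding:  Q/2 × H = 974/2 × €28 = €13,636.00
Purchase cost = D·C = 41,400 × 186 = €7,700,400.00
Total = €11,901.44 + €13,636.00 + €7,700,400.00 = €7,725,937.44

€7,725,937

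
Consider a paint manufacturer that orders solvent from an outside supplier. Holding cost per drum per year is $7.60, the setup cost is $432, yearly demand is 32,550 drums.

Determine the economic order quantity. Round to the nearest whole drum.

1,924 drums

2DS/H = 2·32,550·432/7.6 = 3,700,421.05
EOQ = √3,700,421.05 ≈ 1,923.65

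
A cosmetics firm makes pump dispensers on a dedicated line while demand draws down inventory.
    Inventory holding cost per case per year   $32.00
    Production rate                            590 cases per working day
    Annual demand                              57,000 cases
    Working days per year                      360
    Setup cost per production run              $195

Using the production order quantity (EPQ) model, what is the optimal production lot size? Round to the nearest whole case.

Daily demand d = 57,000/360 = 158.333; p = 590; 1 − d/p = 0.73164
EPQ = √(2DS / (H(1 − d/p)))
    = √(2 × 57,000 × 195 / (32 × 0.73164)) ≈ 974.42

974 cases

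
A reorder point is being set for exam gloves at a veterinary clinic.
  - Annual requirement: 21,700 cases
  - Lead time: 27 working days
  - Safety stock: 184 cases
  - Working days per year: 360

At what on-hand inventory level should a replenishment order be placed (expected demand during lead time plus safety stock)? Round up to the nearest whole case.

Daily demand d = 21,700 / 360 = 60.278 cases/day
Demand during lead time = 60.278 × 27 = 1,627.50
Reorder point = 1,627.50 + 184 = 1,811.50 → round up

1,812 cases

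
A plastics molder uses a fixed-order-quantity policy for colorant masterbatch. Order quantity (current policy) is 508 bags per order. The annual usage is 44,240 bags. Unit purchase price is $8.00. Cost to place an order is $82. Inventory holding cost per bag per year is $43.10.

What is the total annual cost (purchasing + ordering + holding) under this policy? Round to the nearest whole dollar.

$372,009

Ordering: D/Q × S = 44,240/508 × $82 = $7,141.10
Holding:  Q/2 × H = 508/2 × $43.1 = $10,947.40
Purchase cost = D·C = 44,240 × 8 = $353,920.00
Total = $7,141.10 + $10,947.40 + $353,920.00 = $372,008.50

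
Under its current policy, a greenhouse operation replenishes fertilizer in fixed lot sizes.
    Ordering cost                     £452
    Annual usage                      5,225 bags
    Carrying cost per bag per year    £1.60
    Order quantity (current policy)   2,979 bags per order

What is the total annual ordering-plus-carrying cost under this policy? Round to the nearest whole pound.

£3,176

Annual ordering cost = (D/Q)·S = (5,225/2,979) × 452 = £792.78
Annual holding cost  = (Q/2)·H = (2,979/2) × 1.6 = £2,383.20
Total = £792.78 + £2,383.20 = £3,175.98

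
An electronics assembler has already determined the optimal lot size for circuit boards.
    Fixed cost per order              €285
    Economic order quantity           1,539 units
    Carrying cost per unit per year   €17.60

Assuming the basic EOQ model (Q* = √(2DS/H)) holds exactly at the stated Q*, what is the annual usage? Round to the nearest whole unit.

73,133 units per year

From Q* = √(2DS/H) ⇒ Q*² = 2DS/H.
D = Q²H / (2S) = 1,539² × 17.6 / (2 × 285) = 73,133.28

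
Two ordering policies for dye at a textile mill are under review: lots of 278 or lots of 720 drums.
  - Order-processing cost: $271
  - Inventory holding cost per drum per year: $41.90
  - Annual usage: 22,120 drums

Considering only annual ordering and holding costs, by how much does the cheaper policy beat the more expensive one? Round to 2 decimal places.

Annual cost at Q: ordering D·S/Q plus holding Q·H/2.
TC(278) = (22,120/278)×271 + (278/2)×41.9 = $27,387.12
TC(720) = (22,120/720)×271 + (720/2)×41.9 = $23,409.72
|ΔTC| = |$27,387.12 − $23,409.72| = $3,977.40

$3,977.40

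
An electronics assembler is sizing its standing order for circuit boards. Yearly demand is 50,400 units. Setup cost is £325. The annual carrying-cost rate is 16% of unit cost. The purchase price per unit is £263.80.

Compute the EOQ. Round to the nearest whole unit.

881 units

Holding cost per unit per year: H = 16% × £263.8 = £42.2080
Q* = √(2·D·S / H) = √(2·50,400·325 / 42.208) = √776,156.2 ≈ 881.00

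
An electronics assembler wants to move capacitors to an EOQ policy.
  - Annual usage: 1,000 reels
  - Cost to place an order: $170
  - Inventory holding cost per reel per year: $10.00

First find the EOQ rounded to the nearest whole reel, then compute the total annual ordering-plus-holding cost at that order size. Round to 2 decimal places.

Optimal lot size Q* = (2 × 1,000 × $170 / $10)^½ ≈ 184.39 → Q = 184 reels
Annual ordering cost = (D/Q)·S = (1,000/184) × 170 = $923.91
Annual holding cost  = (Q/2)·H = (184/2) × 10 = $920.00
Total = $923.91 + $920.00 = $1,843.91

$1,843.91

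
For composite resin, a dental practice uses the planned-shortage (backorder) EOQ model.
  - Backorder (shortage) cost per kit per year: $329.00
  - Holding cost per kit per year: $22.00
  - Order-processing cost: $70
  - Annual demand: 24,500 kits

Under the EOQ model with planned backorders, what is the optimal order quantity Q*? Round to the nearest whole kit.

408 kits

Q* = √(2DS/H) · √((H + b)/b)
   = √(2 × 24,500 × 70 / 22) · √((22 + 329) / 329)
   = 394.853 × 1.0329 ≈ 407.84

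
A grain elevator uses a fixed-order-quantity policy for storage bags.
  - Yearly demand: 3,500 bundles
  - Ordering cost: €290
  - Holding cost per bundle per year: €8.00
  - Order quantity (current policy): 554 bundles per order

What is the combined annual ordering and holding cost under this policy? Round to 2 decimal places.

Annual ordering cost = (D/Q)·S = (3,500/554) × 290 = €1,832.13
Annual holding cost  = (Q/2)·H = (554/2) × 8 = €2,216.00
Total = €1,832.13 + €2,216.00 = €4,048.13

€4,048.13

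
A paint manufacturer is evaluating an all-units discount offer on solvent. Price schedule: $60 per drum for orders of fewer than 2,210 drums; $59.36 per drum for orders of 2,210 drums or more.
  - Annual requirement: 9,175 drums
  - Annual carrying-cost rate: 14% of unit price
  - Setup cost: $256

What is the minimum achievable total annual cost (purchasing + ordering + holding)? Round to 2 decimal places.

$554,873.80

H₁ = 14%×$60 = $8.4000;  H₂ = 14%×$59.36 = $8.3104
EOQ₁ = √(2×9,175×256/8.4000) = 747.82  (< 2,210, feasible at tier 1)
EOQ₂ = √(2×9,175×256/8.3104) = 751.84  (< 2,210 → use Q = 2,210 at tier-2 price)
TC(tier 1 (EOQ₁), Q≈747.8) = $556,781.71
TC(tier 2, Q≈2,210.0) = $554,873.80
Minimum at tier 2: $554,873.80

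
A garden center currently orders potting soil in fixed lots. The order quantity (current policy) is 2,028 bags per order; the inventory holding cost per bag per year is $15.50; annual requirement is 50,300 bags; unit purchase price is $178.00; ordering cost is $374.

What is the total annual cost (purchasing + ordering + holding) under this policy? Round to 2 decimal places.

$8,978,393.23

Orders/yr = 50,300/2,028 = 24.803; ordering cost = 24.803 × $374 = $9,276.23
Average inventory = 2,028/2 = 1014; holding cost = 1014 × $15.5 = $15,717.00
Purchase cost = D·C = 50,300 × 178 = $8,953,400.00
Total = $9,276.23 + $15,717.00 + $8,953,400.00 = $8,978,393.23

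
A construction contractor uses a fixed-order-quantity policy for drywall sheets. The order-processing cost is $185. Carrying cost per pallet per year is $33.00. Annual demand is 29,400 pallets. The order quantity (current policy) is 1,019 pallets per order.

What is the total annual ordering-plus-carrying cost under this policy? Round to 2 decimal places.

$22,151.09

Orders/yr = 29,400/1,019 = 28.852; ordering cost = 28.852 × $185 = $5,337.59
Average inventory = 1,019/2 = 509.5; holding cost = 509.5 × $33 = $16,813.50
Total = $5,337.59 + $16,813.50 = $22,151.09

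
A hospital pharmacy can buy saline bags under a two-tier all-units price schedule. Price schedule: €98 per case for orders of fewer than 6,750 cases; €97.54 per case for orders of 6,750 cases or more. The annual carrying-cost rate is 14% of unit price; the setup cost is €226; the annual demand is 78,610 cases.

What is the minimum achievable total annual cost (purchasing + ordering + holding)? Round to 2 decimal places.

H₁ = 14%×€98 = €13.7200;  H₂ = 14%×€97.54 = €13.6556
EOQ₁ = √(2×78,610×226/13.7200) = 1,609.28  (< 6,750, feasible at tier 1)
EOQ₂ = √(2×78,610×226/13.6556) = 1,613.07  (< 6,750 → use Q = 6,750 at tier-2 price)
TC(tier 1 (EOQ₁), Q≈1,609.3) = €7,725,859.29
TC(tier 2, Q≈6,750.0) = €7,716,339.03
Minimum at tier 2: €7,716,339.03

€7,716,339.03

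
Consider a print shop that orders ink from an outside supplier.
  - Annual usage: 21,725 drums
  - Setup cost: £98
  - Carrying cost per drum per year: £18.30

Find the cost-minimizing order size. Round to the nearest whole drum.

482 drums

Q* = √(2·D·S / H) = √(2·21,725·98 / 18.3) = √232,683.1 ≈ 482.37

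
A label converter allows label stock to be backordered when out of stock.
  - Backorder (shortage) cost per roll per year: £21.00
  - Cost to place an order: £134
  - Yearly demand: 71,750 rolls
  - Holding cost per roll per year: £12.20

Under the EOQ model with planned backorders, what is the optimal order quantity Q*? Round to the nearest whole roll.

Basic EOQ = √(2·71,750·134/12.2) = 1,255.447
Backorder adjustment √((H+b)/b) = √((12.2+21)/21) = 1.2574
Q* = 1,255.447 × 1.2574 ≈ 1,578.55

1,579 rolls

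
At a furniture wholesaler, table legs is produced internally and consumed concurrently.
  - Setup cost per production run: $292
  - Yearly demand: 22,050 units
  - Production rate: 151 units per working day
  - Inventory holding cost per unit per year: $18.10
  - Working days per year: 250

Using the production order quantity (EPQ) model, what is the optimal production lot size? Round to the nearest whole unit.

1,308 units

Daily demand d = 22,050/250 = 88.200; p = 151; 1 − d/p = 0.41589
EPQ = √(2DS / (H(1 − d/p)))
    = √(2 × 22,050 × 292 / (18.1 × 0.41589)) ≈ 1,307.92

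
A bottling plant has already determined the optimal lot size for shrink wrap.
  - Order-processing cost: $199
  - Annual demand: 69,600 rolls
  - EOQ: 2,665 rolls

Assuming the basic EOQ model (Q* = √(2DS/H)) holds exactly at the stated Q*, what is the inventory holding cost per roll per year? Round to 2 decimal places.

$3.90

Since Q* = (2DS/H)^½, squaring gives Q*²·H = 2DS.
H = 2DS / Q² = 2 × 69,600 × 199 / 2,665² = 3.9003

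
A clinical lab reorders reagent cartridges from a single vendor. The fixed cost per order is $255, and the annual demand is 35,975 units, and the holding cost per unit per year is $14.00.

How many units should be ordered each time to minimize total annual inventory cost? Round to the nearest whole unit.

Optimal lot size Q* = (2 × 35,975 × $255 / $14)^½ ≈ 1,144.78

1,145 units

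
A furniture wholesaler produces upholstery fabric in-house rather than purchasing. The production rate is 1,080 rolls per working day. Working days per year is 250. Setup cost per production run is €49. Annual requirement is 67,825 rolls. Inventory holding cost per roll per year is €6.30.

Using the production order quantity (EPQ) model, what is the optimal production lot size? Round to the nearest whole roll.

1,187 rolls

d = 67,825/250 = 271.3000 rolls/day;  effective holding cost H(1 − d/p) = 6.3·(1 − 271.3000/1080) = 4.71742
Q* = √(2DS / H_eff) = √(2·67,825·49 / 4.71742) ≈ 1,187.01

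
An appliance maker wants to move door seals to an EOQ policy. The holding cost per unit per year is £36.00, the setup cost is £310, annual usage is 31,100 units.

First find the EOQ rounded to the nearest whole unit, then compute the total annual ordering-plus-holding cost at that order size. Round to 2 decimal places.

2DS/H = 2·31,100·310/36 = 535,611.11
EOQ = √535,611.11 ≈ 731.85 → Q = 732 units
Ordering: D/Q × S = 31,100/732 × £310 = £13,170.77
Holding:  Q/2 × H = 732/2 × £36 = £13,176.00
Total = £13,170.77 + £13,176.00 = £26,346.77

£26,346.77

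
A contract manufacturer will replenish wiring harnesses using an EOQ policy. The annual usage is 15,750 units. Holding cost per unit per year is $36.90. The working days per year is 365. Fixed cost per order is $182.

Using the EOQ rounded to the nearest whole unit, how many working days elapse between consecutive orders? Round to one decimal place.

2DS/H = 2·15,750·182/36.9 = 155,365.85
EOQ = √155,365.85 ≈ 394.16 → Q = 394 units
T = Q/D × 365 days = 394/15,750 × 365 = 9.131 days

9.1 days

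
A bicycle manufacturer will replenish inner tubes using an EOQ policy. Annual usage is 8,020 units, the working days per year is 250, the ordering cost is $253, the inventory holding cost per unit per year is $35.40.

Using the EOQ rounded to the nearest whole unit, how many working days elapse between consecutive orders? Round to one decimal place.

2DS/H = 2·8,020·253/35.4 = 114,636.16
EOQ = √114,636.16 ≈ 338.58 → Q = 339 units
Days between orders = 250 / (D/Q) = 250 / 23.658 ≈ 10.567

10.6 days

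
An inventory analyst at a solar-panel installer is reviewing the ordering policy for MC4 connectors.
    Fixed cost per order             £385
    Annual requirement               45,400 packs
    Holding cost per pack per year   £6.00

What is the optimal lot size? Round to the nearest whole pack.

2,414 packs

EOQ = √(2DS/H) = √(2 × 45,400 × 385 / 6)
    = √(5,826,333.33) ≈ 2,413.78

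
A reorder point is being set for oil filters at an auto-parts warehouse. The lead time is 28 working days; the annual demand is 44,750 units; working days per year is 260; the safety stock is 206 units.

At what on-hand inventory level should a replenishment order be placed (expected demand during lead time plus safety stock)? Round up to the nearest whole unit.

5,026 units

Daily demand d = 44,750 / 260 = 172.115 units/day
Demand during lead time = 172.115 × 28 = 4,819.23
Reorder point = 4,819.23 + 206 = 5,025.23 → round up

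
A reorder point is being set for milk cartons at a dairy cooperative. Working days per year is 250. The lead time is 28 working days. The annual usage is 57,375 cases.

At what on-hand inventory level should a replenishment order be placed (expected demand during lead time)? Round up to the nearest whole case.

6,426 cases

Daily demand d = 57,375 / 250 = 229.500 cases/day
Demand during lead time = 229.500 × 28 = 6,426.00
Reorder point = 6,426.00 → round up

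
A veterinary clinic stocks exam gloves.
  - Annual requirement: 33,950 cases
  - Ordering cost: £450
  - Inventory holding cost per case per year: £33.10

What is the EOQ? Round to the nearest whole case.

961 cases

Q* = √(2·D·S / H) = √(2·33,950·450 / 33.1) = √923,111.8 ≈ 960.79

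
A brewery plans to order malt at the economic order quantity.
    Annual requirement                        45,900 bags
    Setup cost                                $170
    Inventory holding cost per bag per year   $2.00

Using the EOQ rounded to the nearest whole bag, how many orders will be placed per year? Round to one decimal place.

Optimal lot size Q* = (2 × 45,900 × $170 / $2)^½ ≈ 2,793.39 → Q = 2,793
N = D/Q = 45,900/2,793 ≈ 16.434 orders/yr

16.4 orders per year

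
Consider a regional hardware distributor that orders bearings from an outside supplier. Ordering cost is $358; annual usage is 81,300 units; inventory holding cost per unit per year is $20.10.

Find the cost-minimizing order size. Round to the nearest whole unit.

2DS/H = 2·81,300·358/20.1 = 2,896,059.70
EOQ = √2,896,059.70 ≈ 1,701.78

1,702 units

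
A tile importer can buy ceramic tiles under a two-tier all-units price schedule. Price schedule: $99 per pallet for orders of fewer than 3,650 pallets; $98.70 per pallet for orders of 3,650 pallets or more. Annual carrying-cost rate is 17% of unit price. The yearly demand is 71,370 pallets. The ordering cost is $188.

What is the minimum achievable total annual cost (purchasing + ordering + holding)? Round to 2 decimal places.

$7,078,516.72

H₁ = 17%×$99 = $16.8300;  H₂ = 17%×$98.70 = $16.7790
EOQ₁ = √(2×71,370×188/16.8300) = 1,262.73  (< 3,650, feasible at tier 1)
EOQ₂ = √(2×71,370×188/16.7790) = 1,264.65  (< 3,650 → use Q = 3,650 at tier-2 price)
TC(tier 1 (EOQ₁), Q≈1,262.7) = $7,086,881.71
TC(tier 2, Q≈3,650.0) = $7,078,516.72
Minimum at tier 2: $7,078,516.72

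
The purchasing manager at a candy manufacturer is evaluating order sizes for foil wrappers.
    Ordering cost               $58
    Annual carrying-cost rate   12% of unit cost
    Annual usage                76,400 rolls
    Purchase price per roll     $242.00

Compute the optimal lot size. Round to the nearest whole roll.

552 rolls

Carrying cost H = $242 × 12% = $29.0400/roll/yr
2DS/H = 2·76,400·58/29.04 = 305,179.06
EOQ = √305,179.06 ≈ 552.43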